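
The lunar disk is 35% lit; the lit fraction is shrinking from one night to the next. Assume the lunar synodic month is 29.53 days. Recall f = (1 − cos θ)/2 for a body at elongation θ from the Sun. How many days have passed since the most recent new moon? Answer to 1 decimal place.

cos θ = 1 − 2f = 0.300, giving a principal value of 72.5°.
A waning Moon lies in 180°–360°, so θ = 360° − 72.5° = 287.5°.
Age = 29.53 × 287.5°/360° ≈ 23.58 days.

23.6 days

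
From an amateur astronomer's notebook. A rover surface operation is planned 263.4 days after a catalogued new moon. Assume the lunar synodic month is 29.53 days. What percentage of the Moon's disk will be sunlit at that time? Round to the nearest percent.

6%

263.4/29.53 = 8.920 lunations, so 8 complete cycles and 27.16 d into the next.
Elongation θ = 360° × 27.16/29.53 ≈ 331.1°.
Illuminated fraction = (1 − cos 331.1°)/2 = (1 − 0.876)/2 ≈ 0.062, so 6%.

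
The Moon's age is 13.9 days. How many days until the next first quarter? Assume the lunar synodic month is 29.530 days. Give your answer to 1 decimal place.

First quarter is 0.25 of the way through the cycle: age 0.25 × 29.530 = 7.383 d.
This lunation's first quarter (7.383 d) has passed, so add one period: 36.913 − 13.9 = 23.013 days.

23.0 days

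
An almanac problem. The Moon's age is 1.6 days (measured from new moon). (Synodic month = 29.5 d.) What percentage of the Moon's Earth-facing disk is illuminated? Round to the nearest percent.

3%

Elongation θ = 360° × 1.6/29.5 ≈ 19.5°.
With cos θ = 0.942, the lit fraction is (1 − 0.942)/2 ≈ 0.029, so 3%.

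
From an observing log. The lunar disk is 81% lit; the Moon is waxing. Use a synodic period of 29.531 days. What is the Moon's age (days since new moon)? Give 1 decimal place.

10.5 days

From f = (1 − cos θ)/2: cos θ = 1 − 2×0.81 = -0.620; arccos → 128.3°.
The Moon is waxing (0°–180°), so θ = 128.3° directly.
At 360°/29.531 d per day, 128.3° corresponds to 10.53 days.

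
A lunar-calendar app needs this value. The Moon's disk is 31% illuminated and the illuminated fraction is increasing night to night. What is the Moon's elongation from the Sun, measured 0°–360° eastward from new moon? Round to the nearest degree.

cos θ = 1 − 2f = 0.380, giving a principal value of 67.7°.
Waxing ⇒ before full, so θ = 67.7°.

68°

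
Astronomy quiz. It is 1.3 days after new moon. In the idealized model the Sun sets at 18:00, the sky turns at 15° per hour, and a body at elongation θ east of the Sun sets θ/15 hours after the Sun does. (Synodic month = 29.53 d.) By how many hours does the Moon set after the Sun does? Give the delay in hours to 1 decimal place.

1.1 h

Phase angle: θ = 360°·(1.3 d)/(29.53 d) = 15.8°.
At 15° of sky rotation per hour, 15.8° corresponds to a 1.06 h lag.
So the Moon sets 1.06 h after the Sun.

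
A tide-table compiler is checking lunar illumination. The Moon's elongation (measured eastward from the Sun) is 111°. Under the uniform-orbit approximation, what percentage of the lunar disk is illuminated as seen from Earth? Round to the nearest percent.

68%

cos 111° = (-0.358), so f = (1 − (-0.358))/2 = 0.679, i.e. 68%.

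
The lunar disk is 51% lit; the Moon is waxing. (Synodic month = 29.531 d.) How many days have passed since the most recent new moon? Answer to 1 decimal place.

cos θ = 1 − 2f = -0.020, giving a principal value of 91.1°.
Before full moon the principal value applies: θ = 91.1°.
At 360°/29.531 d per day, 91.1° corresponds to 7.48 days.

7.5 days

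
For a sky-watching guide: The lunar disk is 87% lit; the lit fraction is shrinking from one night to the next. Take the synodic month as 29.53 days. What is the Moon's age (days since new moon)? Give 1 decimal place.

18.2 days

From f = (1 − cos θ)/2: cos θ = 1 − 2×0.87 = -0.740; arccos → 137.7°.
Since the Moon is past full (waning), take the reflex angle: θ = 360° − 137.7° = 222.3°.
That fraction of the synodic month is 222.3/360 × 29.53 d ≈ 18.23 d.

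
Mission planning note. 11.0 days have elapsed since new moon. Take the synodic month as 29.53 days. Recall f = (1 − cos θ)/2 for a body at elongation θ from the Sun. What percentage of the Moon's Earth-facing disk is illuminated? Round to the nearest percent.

85%

Elongation θ = 360° × 11.0/29.53 ≈ 134.1°.
Illuminated fraction = (1 − cos 134.1°)/2 = (1 − (-0.696))/2 ≈ 0.848, so 85%.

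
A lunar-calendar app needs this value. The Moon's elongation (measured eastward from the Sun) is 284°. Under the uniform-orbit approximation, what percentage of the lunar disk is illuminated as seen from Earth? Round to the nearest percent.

38%

cos 284° = 0.242, so f = (1 − 0.242)/2 = 0.379, i.e. 38%.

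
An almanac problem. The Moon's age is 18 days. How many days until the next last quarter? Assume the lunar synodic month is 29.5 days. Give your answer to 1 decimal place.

4.1 days

Last quarter is 0.75 of the way through the cycle: age 0.75 × 29.5 = 22.125 d.
That is 22.125 − 18 = 4.125 days ahead.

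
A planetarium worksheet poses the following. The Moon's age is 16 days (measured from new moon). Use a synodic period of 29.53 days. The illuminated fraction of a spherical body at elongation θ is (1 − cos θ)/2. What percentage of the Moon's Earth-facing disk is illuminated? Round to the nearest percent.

The Moon has covered 16/29.53 of its cycle, so θ ≈ 360° × 16/29.53 = 195.1°.
cos 195.1° = (-0.966), so f = (1 − (-0.966))/2 = 0.983, so 98%.

98%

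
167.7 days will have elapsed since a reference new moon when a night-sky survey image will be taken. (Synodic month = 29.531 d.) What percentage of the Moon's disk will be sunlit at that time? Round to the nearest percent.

72%

167.7 d spans 5 complete synodic months (5 × 29.531 = 147.66 d) plus 20.04 d.
The Moon has covered 20.04/29.531 of its cycle, so θ ≈ 360° × 20.04/29.531 = 244.4°.
Illuminated fraction = (1 − cos 244.4°)/2 = (1 − (-0.433))/2 ≈ 0.716, so 72%.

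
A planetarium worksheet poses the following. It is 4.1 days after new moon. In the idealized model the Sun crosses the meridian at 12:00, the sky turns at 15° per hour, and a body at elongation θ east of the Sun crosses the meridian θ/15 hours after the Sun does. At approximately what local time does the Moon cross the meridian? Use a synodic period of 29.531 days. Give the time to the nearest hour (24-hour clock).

15:00

Phase angle: θ = 360°·(4.1 d)/(29.531 d) = 50.0°.
Delay after the Sun = 50.0° / (15°/h) ≈ 3.33 h.
12:00 + 3.33 h ≈ 15:20 → 15:00 to the nearest hour.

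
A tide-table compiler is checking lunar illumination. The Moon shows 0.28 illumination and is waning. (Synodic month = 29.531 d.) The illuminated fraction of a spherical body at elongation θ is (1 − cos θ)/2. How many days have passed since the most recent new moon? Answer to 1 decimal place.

24.3 days

cos θ = 1 − 2f = 0.440, giving a principal value of 63.9°.
Since the Moon is past full (waning), take the reflex angle: θ = 360° − 63.9° = 296.1°.
Age = 29.531 × 296.1°/360° ≈ 24.29 days.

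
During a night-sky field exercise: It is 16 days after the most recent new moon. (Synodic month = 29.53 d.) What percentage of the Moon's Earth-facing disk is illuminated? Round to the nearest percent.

The Moon has covered 16/29.53 of its cycle, so θ ≈ 360° × 16/29.53 = 195.1°.
With cos θ = (-0.966), the lit fraction is (1 − (-0.966))/2 ≈ 0.983, so 98%.

98%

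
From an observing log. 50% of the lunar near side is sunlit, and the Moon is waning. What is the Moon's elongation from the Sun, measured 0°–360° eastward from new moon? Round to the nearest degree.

270°

Invert f = (1 − cos θ)/2 to get cos θ = 1 − 2(0.50) = 0.000, hence θ₀ = arccos 0.000 = 90.0°.
Waning ⇒ past full, so θ = 360° − 90.0° = 270.0°.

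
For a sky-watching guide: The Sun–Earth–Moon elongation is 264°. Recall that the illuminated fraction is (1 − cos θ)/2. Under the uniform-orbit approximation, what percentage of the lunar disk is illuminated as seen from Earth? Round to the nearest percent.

55%

cos 264° = (-0.105), so f = (1 − (-0.105))/2 = 0.552, i.e. 55%.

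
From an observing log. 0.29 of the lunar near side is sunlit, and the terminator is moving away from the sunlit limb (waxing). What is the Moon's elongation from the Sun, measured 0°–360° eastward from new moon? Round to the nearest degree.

65°

From f = (1 − cos θ)/2: cos θ = 1 − 2×0.29 = 0.420; arccos → 65.2°.
Before full moon the principal value applies: θ = 65.2°.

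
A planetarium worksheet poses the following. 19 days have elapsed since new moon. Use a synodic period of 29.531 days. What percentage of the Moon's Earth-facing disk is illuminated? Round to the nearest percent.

The Moon has covered 19/29.531 of its cycle, so θ ≈ 360° × 19/29.531 = 231.6°.
With cos θ = (-0.621), the lit fraction is (1 − (-0.621))/2 ≈ 0.810, so 81%.

81%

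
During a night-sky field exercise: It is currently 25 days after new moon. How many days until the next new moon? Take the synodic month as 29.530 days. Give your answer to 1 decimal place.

4.5 days

The next new moon completes the synodic month: 29.530 − 25 = 4.530 days.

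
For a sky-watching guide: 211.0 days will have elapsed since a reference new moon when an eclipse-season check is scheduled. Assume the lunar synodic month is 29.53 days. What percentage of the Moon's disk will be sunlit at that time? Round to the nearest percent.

19%

211.0 d spans 7 complete synodic months (7 × 29.53 = 206.71 d) plus 4.29 d.
Phase angle: θ = 360°·(4.29 d)/(29.53 d) = 52.3°.
cos 52.3° = 0.612, so f = (1 − 0.612)/2 = 0.194, so 19%.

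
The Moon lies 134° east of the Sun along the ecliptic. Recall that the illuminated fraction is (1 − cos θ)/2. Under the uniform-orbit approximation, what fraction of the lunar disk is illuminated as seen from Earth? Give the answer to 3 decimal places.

0.847

Half-versine of 134°: (1 − (-0.695))/2 = 0.847.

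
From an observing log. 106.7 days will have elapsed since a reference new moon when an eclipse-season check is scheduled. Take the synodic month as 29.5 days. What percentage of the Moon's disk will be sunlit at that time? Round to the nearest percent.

106.7/29.5 = 3.617 lunations, so 3 complete cycles and 18.20 d into the next.
The Moon has covered 18.20/29.5 of its cycle, so θ ≈ 360° × 18.20/29.5 = 222.1°.
With cos θ = (-0.742), the lit fraction is (1 − (-0.742))/2 ≈ 0.871, so 87%.

87%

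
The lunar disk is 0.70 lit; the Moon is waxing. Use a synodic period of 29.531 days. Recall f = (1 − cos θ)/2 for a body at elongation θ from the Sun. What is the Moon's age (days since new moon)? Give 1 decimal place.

From f = (1 − cos θ)/2: cos θ = 1 − 2×0.70 = -0.400; arccos → 113.6°.
Before full moon the principal value applies: θ = 113.6°.
That fraction of the synodic month is 113.6/360 × 29.531 d ≈ 9.32 d.

9.3 days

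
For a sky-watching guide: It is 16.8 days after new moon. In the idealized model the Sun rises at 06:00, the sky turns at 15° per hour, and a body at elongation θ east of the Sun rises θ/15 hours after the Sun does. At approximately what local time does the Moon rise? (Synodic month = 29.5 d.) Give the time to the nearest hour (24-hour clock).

20:00

Phase angle: θ = 360°·(16.8 d)/(29.5 d) = 205.0°.
At 15° of sky rotation per hour, 205.0° corresponds to a 13.67 h lag.
06:00 + 13.67 h ≈ 19:40 → 20:00 to the nearest hour.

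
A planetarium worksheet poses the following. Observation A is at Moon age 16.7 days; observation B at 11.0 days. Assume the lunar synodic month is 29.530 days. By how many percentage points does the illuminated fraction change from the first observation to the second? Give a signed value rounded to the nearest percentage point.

-11 percentage points

θ₁ = 360° × 16.7/29.530 = 203.6°, f₁ = (1 − cos θ₁)/2 = 0.958.
θ₂ = 360° × 11.0/29.530 = 134.1°, f₂ = (1 − cos θ₂)/2 = 0.848.
Change = f₂ − f₁ = -0.110 → -11 percentage points.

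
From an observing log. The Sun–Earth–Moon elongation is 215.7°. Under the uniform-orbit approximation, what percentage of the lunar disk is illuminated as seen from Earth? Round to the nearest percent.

91%

cos 215.7° = (-0.812), so f = (1 − (-0.812))/2 = 0.906, i.e. 91%.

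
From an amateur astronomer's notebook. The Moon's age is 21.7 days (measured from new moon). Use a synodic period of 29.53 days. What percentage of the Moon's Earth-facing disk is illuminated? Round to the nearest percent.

Phase angle: θ = 360°·(21.7 d)/(29.53 d) = 264.5°.
cos 264.5° = (-0.095), so f = (1 − (-0.095))/2 = 0.548, so 55%.

55%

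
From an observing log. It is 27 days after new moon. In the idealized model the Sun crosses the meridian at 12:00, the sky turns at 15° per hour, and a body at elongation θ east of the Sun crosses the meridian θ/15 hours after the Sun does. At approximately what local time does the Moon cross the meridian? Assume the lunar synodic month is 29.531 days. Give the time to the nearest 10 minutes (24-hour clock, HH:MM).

The Moon has covered 27/29.531 of its cycle, so θ ≈ 360° × 27/29.531 = 329.1°.
Delay after the Sun = 329.1° / (15°/h) ≈ 21.94 h.
12:00 + 21.943 h ≈ 09:57 → 10:00 to the nearest ten minutes.

10:00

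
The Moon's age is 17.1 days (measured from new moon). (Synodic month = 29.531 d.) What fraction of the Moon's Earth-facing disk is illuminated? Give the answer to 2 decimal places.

The Moon has covered 17.1/29.531 of its cycle, so θ ≈ 360° × 17.1/29.531 = 208.5°.
Illuminated fraction = (1 − cos 208.5°)/2 = (1 − (-0.879))/2 ≈ 0.940.

0.94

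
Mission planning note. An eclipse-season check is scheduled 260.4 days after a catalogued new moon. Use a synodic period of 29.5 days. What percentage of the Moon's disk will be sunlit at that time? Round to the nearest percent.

27%

Reduce mod P: 260.4 − 8×29.5 = 24.40 d into the current lunation.
The Moon has covered 24.40/29.5 of its cycle, so θ ≈ 360° × 24.40/29.5 = 297.8°.
cos 297.8° = 0.466, so f = (1 − 0.466)/2 = 0.267, so 27%.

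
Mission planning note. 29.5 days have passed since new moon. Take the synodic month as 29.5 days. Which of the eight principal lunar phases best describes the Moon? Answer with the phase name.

At 29.5/29.5 of the cycle, θ ≈ 360° — the new moon range.

new moon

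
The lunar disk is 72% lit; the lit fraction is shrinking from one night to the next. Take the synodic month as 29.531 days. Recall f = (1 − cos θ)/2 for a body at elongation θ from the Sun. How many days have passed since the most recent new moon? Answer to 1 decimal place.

cos θ = 1 − 2f = -0.440, giving a principal value of 116.1°.
Since the Moon is past full (waning), take the reflex angle: θ = 360° − 116.1° = 243.9°.
Age = 29.531 × 243.9°/360° ≈ 20.01 days.

20.0 days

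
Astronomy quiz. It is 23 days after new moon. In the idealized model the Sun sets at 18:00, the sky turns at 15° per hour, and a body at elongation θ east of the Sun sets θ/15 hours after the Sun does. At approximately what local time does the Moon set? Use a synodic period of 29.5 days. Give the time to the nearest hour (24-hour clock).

13:00

Elongation θ = 360° × 23/29.5 ≈ 280.7°.
Delay after the Sun = 280.7° / (15°/h) ≈ 18.71 h.
18:00 + 18.71 h ≈ 12:43 → 13:00 to the nearest hour.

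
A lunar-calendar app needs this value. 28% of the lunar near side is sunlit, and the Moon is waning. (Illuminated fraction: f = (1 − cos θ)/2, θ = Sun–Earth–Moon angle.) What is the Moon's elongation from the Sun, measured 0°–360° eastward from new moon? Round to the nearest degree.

Invert f = (1 − cos θ)/2 to get cos θ = 1 − 2(0.28) = 0.440, hence θ₀ = arccos 0.440 = 63.9°.
Waning ⇒ past full, so θ = 360° − 63.9° = 296.1°.

296°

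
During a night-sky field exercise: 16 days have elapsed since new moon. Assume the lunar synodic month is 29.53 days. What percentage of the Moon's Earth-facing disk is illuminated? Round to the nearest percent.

Phase angle: θ = 360°·(16 d)/(29.53 d) = 195.1°.
With cos θ = (-0.966), the lit fraction is (1 − (-0.966))/2 ≈ 0.983, so 98%.

98%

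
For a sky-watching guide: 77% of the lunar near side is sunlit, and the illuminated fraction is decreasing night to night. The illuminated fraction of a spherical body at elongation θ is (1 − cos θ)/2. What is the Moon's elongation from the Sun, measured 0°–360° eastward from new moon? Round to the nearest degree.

Invert f = (1 − cos θ)/2 to get cos θ = 1 − 2(0.77) = -0.540, hence θ₀ = arccos -0.540 = 122.7°.
A waning Moon lies in 180°–360°, so θ = 360° − 122.7° = 237.3°.

237°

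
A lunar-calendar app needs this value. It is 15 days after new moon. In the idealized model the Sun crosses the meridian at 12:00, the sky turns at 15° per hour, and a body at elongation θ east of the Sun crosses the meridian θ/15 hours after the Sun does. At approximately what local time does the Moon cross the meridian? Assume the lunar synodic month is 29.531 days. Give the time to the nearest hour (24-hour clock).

The Moon has covered 15/29.531 of its cycle, so θ ≈ 360° × 15/29.531 = 182.9°.
At 15° of sky rotation per hour, 182.9° corresponds to a 12.19 h lag.
12:00 + 12.19 h ≈ 00:11 → 00:00 to the nearest hour.

00:00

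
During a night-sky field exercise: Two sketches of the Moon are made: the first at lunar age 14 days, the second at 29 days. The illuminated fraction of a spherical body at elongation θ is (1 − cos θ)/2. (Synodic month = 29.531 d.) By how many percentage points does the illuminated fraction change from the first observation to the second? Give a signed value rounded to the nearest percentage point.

θ₁ = 360° × 14/29.531 = 170.7°, f₁ = (1 − cos θ₁)/2 = 0.993.
θ₂ = 360° × 29/29.531 = 353.5°, f₂ = (1 − cos θ₂)/2 = 0.003.
Change = f₂ − f₁ = -0.990 → -99 percentage points.

-99 percentage points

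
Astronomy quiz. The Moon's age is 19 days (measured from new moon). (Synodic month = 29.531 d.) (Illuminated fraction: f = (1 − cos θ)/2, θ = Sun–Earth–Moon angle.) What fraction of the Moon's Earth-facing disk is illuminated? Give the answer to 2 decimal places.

Elongation θ = 360° × 19/29.531 ≈ 231.6°.
With cos θ = (-0.621), the lit fraction is (1 − (-0.621))/2 ≈ 0.810.

0.81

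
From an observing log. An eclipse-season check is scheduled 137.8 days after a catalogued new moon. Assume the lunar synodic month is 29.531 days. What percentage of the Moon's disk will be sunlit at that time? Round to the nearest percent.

137.8 d spans 4 complete synodic months (4 × 29.531 = 118.12 d) plus 19.68 d.
Phase angle: θ = 360°·(19.68 d)/(29.531 d) = 239.9°.
Illuminated fraction = (1 − cos 239.9°)/2 = (1 − (-0.502))/2 ≈ 0.751, so 75%.

75%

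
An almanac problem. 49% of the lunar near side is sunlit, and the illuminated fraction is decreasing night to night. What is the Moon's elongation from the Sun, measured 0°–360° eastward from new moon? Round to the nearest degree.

From f = (1 − cos θ)/2: cos θ = 1 − 2×0.49 = 0.020; arccos → 88.9°.
Since the Moon is past full (waning), take the reflex angle: θ = 360° − 88.9° = 271.1°.

271°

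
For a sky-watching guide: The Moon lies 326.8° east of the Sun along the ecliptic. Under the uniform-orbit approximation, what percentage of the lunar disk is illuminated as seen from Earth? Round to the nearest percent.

f = (1 − cos 326.8°)/2 = (1 − 0.837)/2 ≈ 0.082, i.e. 8%.

8%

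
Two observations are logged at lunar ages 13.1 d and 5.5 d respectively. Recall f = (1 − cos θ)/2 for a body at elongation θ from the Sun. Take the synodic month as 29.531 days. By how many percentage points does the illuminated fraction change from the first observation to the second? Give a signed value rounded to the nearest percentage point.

θ₁ = 360° × 13.1/29.531 = 159.7°, f₁ = (1 − cos θ₁)/2 = 0.969.
θ₂ = 360° × 5.5/29.531 = 67.0°, f₂ = (1 − cos θ₂)/2 = 0.305.
Change = f₂ − f₁ = -0.664 → -66 percentage points.

-66 percentage points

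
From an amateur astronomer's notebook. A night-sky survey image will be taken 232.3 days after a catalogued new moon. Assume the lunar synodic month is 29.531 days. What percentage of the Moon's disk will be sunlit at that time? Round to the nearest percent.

232.3/29.531 = 7.866 lunations, so 7 complete cycles and 25.58 d into the next.
The Moon has covered 25.58/29.531 of its cycle, so θ ≈ 360° × 25.58/29.531 = 311.9°.
Illuminated fraction = (1 − cos 311.9°)/2 = (1 − 0.667)/2 ≈ 0.166, so 17%.

17%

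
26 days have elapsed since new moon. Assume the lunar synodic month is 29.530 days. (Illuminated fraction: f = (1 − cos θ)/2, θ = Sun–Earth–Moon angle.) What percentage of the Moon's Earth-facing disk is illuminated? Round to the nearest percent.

The Moon has covered 26/29.530 of its cycle, so θ ≈ 360° × 26/29.530 = 317.0°.
Illuminated fraction = (1 − cos 317.0°)/2 = (1 − 0.731)/2 ≈ 0.135, so 13%.

13%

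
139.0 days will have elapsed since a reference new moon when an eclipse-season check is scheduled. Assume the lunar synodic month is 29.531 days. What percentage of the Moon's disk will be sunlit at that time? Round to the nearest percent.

139.0 d spans 4 complete synodic months (4 × 29.531 = 118.12 d) plus 20.88 d.
Phase angle: θ = 360°·(20.88 d)/(29.531 d) = 254.5°.
With cos θ = (-0.267), the lit fraction is (1 − (-0.267))/2 ≈ 0.634, so 63%.

63%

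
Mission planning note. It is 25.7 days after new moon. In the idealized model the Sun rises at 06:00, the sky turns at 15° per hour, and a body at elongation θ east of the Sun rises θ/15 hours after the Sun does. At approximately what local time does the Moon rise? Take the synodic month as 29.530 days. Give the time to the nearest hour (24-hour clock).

03:00

Phase angle: θ = 360°·(25.7 d)/(29.530 d) = 313.3°.
The Moon trails the Sun by θ/15 = 313.3/15 ≈ 20.89 hours.
06:00 + 20.89 h ≈ 02:53 → 03:00 to the nearest hour.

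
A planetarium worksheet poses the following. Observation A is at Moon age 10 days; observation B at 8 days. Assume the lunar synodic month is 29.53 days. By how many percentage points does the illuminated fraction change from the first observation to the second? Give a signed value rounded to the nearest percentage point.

-20 pp

θ₁ = 360° × 10/29.53 = 121.9°, f₁ = (1 − cos θ₁)/2 = 0.764.
θ₂ = 360° × 8/29.53 = 97.5°, f₂ = (1 − cos θ₂)/2 = 0.566.
Change = f₂ − f₁ = -0.199 → -20 percentage points.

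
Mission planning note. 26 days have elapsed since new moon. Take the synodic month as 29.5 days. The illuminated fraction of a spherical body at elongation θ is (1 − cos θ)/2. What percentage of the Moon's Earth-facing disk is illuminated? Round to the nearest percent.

13%

Elongation θ = 360° × 26/29.5 ≈ 317.3°.
With cos θ = 0.735, the lit fraction is (1 − 0.735)/2 ≈ 0.133, so 13%.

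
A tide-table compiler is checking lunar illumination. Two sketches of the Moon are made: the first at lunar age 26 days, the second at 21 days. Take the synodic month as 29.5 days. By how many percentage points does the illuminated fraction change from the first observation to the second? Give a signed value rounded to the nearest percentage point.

θ₁ = 360° × 26/29.5 = 317.3°, f₁ = (1 − cos θ₁)/2 = 0.133.
θ₂ = 360° × 21/29.5 = 256.3°, f₂ = (1 − cos θ₂)/2 = 0.619.
Change = f₂ − f₁ = +0.486 → +49 percentage points.

+49 percentage points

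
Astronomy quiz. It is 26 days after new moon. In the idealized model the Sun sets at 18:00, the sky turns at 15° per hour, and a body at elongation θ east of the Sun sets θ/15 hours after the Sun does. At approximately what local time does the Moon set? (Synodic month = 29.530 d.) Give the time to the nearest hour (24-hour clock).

Elongation θ = 360° × 26/29.530 ≈ 317.0°.
At 15° of sky rotation per hour, 317.0° corresponds to a 21.13 h lag.
18:00 + 21.13 h ≈ 15:08 → 15:00 to the nearest hour.

15:00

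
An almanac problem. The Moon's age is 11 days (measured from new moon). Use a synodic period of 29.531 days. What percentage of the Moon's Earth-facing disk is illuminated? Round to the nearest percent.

85%

The Moon has covered 11/29.531 of its cycle, so θ ≈ 360° × 11/29.531 = 134.1°.
cos 134.1° = (-0.696), so f = (1 − (-0.696))/2 = 0.848, so 85%.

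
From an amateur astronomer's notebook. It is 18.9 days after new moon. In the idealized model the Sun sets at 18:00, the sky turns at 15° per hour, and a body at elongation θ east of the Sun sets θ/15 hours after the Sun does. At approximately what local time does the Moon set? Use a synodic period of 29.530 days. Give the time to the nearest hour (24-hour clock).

The Moon has covered 18.9/29.530 of its cycle, so θ ≈ 360° × 18.9/29.530 = 230.4°.
The Moon trails the Sun by θ/15 = 230.4/15 ≈ 15.36 hours.
18:00 + 15.36 h ≈ 09:22 → 09:00 to the nearest hour.

09:00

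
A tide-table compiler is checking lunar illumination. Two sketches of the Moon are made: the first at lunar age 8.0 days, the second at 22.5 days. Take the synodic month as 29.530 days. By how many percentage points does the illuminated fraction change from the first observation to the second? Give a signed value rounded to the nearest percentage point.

θ₁ = 360° × 8.0/29.530 = 97.5°, f₁ = (1 − cos θ₁)/2 = 0.566.
θ₂ = 360° × 22.5/29.530 = 274.3°, f₂ = (1 − cos θ₂)/2 = 0.463.
Change = f₂ − f₁ = -0.103 → -10 percentage points.

-10 percentage points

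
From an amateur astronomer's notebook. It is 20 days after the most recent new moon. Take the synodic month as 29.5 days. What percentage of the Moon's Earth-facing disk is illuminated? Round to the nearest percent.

72%

The Moon has covered 20/29.5 of its cycle, so θ ≈ 360° × 20/29.5 = 244.1°.
cos 244.1° = (-0.437), so f = (1 − (-0.437))/2 = 0.719, so 72%.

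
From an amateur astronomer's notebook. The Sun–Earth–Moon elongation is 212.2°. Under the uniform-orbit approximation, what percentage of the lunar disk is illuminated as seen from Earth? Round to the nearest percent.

f = (1 − cos 212.2°)/2 = (1 − (-0.846))/2 ≈ 0.923, i.e. 92%.

92%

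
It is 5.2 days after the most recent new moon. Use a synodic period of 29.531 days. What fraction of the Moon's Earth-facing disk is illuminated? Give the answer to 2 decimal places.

0.28

Phase angle: θ = 360°·(5.2 d)/(29.531 d) = 63.4°.
Illuminated fraction = (1 − cos 63.4°)/2 = (1 − 0.448)/2 ≈ 0.276.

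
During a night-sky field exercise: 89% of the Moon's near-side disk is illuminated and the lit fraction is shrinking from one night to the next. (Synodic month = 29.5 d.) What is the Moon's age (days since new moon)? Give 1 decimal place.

From f = (1 − cos θ)/2: cos θ = 1 − 2×0.89 = -0.780; arccos → 141.3°.
Since the Moon is past full (waning), take the reflex angle: θ = 360° − 141.3° = 218.7°.
That fraction of the synodic month is 218.7/360 × 29.5 d ≈ 17.92 d.

17.9 days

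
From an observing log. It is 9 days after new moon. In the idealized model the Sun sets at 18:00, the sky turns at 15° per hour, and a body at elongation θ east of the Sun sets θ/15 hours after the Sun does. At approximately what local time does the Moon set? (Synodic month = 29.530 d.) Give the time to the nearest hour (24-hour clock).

Elongation θ = 360° × 9/29.530 ≈ 109.7°.
The Moon trails the Sun by θ/15 = 109.7/15 ≈ 7.31 hours.
18:00 + 7.31 h ≈ 01:19 → 01:00 to the nearest hour.

01:00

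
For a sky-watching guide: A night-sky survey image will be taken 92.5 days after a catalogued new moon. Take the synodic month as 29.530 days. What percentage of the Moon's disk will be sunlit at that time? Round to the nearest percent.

Reduce mod P: 92.5 − 3×29.530 = 3.91 d into the current lunation.
The Moon has covered 3.91/29.530 of its cycle, so θ ≈ 360° × 3.91/29.530 = 47.7°.
With cos θ = 0.673, the lit fraction is (1 − 0.673)/2 ≈ 0.163, so 16%.

16%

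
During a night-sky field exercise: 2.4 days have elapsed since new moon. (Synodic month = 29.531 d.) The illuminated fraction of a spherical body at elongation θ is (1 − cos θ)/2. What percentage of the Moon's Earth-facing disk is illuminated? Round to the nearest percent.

Elongation θ = 360° × 2.4/29.531 ≈ 29.3°.
With cos θ = 0.872, the lit fraction is (1 − 0.872)/2 ≈ 0.064, so 6%.

6%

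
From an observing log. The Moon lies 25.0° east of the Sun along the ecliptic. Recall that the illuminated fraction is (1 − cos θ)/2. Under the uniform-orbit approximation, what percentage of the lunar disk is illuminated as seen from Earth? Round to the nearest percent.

Half-versine of 25.0°: (1 − 0.906)/2 = 0.047, i.e. 5%.

5%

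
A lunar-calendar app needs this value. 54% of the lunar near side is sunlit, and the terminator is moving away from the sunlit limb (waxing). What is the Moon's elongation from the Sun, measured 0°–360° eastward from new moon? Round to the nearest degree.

Invert f = (1 − cos θ)/2 to get cos θ = 1 − 2(0.54) = -0.080, hence θ₀ = arccos -0.080 = 94.6°.
Before full moon the principal value applies: θ = 94.6°.

95°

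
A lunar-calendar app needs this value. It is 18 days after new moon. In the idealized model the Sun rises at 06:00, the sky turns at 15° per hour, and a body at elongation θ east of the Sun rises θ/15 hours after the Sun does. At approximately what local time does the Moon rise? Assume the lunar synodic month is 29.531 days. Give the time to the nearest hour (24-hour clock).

21:00

The Moon has covered 18/29.531 of its cycle, so θ ≈ 360° × 18/29.531 = 219.4°.
At 15° of sky rotation per hour, 219.4° corresponds to a 14.63 h lag.
06:00 + 14.63 h ≈ 20:38 → 21:00 to the nearest hour.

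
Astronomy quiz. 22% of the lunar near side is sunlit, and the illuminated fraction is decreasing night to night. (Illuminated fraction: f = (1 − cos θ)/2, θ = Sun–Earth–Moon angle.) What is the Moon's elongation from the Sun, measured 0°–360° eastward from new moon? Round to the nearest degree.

304°

Invert f = (1 − cos θ)/2 to get cos θ = 1 − 2(0.22) = 0.560, hence θ₀ = arccos 0.560 = 55.9°.
Since the Moon is past full (waning), take the reflex angle: θ = 360° − 55.9° = 304.1°.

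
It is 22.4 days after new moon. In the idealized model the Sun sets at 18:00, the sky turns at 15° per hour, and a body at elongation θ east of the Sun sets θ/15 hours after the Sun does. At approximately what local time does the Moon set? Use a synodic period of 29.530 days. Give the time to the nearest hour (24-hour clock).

12:00

The Moon has covered 22.4/29.530 of its cycle, so θ ≈ 360° × 22.4/29.530 = 273.1°.
Delay after the Sun = 273.1° / (15°/h) ≈ 18.21 h.
18:00 + 18.21 h ≈ 12:12 → 12:00 to the nearest hour.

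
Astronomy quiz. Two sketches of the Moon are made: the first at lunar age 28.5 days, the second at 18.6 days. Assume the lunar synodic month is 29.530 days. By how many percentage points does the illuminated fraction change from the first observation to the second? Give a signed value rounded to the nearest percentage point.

+83 pp

θ₁ = 360° × 28.5/29.530 = 347.4°, f₁ = (1 − cos θ₁)/2 = 0.012.
θ₂ = 360° × 18.6/29.530 = 226.8°, f₂ = (1 − cos θ₂)/2 = 0.843.
Change = f₂ − f₁ = +0.831 → +83 percentage points.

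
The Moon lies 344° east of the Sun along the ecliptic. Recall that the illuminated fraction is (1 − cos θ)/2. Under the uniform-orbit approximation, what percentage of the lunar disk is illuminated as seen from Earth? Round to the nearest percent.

2%

cos 344° = 0.961, so f = (1 − 0.961)/2 = 0.019, i.e. 2%.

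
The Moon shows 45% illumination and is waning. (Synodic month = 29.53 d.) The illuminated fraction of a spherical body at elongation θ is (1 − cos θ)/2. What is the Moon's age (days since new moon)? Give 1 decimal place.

cos θ = 1 − 2f = 0.100, giving a principal value of 84.3°.
Waning ⇒ past full, so θ = 360° − 84.3° = 275.7°.
Age = 29.53 × 275.7°/360° ≈ 22.62 days.

22.6 days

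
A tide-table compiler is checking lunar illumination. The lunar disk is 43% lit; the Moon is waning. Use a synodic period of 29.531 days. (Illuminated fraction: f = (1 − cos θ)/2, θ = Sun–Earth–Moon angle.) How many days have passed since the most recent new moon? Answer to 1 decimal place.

22.8 days

From f = (1 − cos θ)/2: cos θ = 1 − 2×0.43 = 0.140; arccos → 82.0°.
Waning ⇒ past full, so θ = 360° − 82.0° = 278.0°.
Age = 29.531 × 278.0°/360° ≈ 22.81 days.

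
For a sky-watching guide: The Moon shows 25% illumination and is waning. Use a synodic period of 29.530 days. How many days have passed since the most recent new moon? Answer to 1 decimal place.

Invert f = (1 − cos θ)/2 to get cos θ = 1 − 2(0.25) = 0.500, hence θ₀ = arccos 0.500 = 60.0°.
A waning Moon lies in 180°–360°, so θ = 360° − 60.0° = 300.0°.
At 360°/29.530 d per day, 300.0° corresponds to 24.61 days.

24.6 days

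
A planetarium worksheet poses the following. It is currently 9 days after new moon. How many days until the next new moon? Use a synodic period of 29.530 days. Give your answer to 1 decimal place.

The next new moon completes the synodic month: 29.530 − 9 = 20.530 days.

20.5 days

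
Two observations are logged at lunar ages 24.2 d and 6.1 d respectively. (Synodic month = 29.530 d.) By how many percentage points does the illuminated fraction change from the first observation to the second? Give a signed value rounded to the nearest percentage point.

First observation: θ = 360°·24.2/29.530 = 295.0°, so f = 0.289.
Second observation: θ = 74.4°, f = 0.365.
Δf = 0.365 − 0.289 = +0.077, i.e. +8 pp.

+8 pp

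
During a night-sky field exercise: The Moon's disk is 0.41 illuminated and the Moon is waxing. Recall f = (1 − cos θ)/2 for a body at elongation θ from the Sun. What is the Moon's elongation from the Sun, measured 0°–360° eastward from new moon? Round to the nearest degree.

80°

From f = (1 − cos θ)/2: cos θ = 1 − 2×0.41 = 0.180; arccos → 79.6°.
The Moon is waxing (0°–180°), so θ = 79.6° directly.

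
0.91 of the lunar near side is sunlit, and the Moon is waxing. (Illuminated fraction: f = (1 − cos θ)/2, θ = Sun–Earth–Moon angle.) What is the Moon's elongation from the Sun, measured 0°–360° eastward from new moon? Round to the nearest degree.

145°

From f = (1 − cos θ)/2: cos θ = 1 − 2×0.91 = -0.820; arccos → 145.1°.
The Moon is waxing (0°–180°), so θ = 145.1° directly.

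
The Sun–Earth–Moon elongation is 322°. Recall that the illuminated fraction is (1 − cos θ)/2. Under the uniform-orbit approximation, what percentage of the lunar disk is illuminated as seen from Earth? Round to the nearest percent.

11%

Half-versine of 322°: (1 − 0.788)/2 = 0.106, i.e. 11%.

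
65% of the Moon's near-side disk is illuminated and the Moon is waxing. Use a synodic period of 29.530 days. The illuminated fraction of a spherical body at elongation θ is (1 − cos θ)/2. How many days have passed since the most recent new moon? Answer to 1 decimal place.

8.8 days

From f = (1 − cos θ)/2: cos θ = 1 − 2×0.65 = -0.300; arccos → 107.5°.
Before full moon the principal value applies: θ = 107.5°.
Age = 29.530 × 107.5°/360° ≈ 8.81 days.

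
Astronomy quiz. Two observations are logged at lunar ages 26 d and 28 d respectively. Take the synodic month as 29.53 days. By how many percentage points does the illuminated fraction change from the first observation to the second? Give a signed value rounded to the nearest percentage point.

First observation: θ = 360°·26/29.53 = 317.0°, so f = 0.135.
Second observation: θ = 341.3°, f = 0.026.
Δf = 0.026 − 0.135 = -0.108, i.e. -11 pp.

-11 pp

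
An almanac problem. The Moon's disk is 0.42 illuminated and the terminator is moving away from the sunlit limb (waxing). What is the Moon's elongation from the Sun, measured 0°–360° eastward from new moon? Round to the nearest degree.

From f = (1 − cos θ)/2: cos θ = 1 − 2×0.42 = 0.160; arccos → 80.8°.
The Moon is waxing (0°–180°), so θ = 80.8° directly.

81°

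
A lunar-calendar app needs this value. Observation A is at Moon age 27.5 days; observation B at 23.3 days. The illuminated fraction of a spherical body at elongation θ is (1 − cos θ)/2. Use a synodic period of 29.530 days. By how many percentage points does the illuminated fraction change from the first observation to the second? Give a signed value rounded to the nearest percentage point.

+33 pp

First observation: θ = 360°·27.5/29.530 = 335.3°, so f = 0.046.
Second observation: θ = 284.1°, f = 0.379.
Δf = 0.379 − 0.046 = +0.333, i.e. +33 pp.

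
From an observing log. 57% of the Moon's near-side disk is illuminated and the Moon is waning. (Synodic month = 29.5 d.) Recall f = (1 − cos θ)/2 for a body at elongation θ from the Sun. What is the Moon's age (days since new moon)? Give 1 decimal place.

From f = (1 − cos θ)/2: cos θ = 1 − 2×0.57 = -0.140; arccos → 98.0°.
Waning ⇒ past full, so θ = 360° − 98.0° = 262.0°.
Age = 29.5 × 262.0°/360° ≈ 21.47 days.

21.5 days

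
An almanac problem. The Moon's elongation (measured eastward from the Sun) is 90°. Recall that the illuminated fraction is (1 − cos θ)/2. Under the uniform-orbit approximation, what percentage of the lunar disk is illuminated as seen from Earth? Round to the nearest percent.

50%

f = (1 − cos 90°)/2 = (1 − 0.000)/2 ≈ 0.500, i.e. 50%.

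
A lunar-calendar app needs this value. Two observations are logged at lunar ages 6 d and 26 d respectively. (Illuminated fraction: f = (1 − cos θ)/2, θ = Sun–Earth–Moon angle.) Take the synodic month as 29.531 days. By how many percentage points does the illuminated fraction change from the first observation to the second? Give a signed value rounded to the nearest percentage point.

First observation: θ = 360°·6/29.531 = 73.1°, so f = 0.355.
Second observation: θ = 317.0°, f = 0.135.
Δf = 0.135 − 0.355 = -0.220, i.e. -22 pp.

-22 pp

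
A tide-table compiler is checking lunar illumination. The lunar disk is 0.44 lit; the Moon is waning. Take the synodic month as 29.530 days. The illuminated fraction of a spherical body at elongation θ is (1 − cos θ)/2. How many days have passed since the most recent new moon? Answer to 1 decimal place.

cos θ = 1 − 2f = 0.120, giving a principal value of 83.1°.
A waning Moon lies in 180°–360°, so θ = 360° − 83.1° = 276.9°.
Age = 29.530 × 276.9°/360° ≈ 22.71 days.

22.7 days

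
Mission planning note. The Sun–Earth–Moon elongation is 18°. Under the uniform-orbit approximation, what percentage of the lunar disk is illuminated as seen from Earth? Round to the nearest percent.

2%

cos 18° = 0.951, so f = (1 − 0.951)/2 = 0.024, i.e. 2%.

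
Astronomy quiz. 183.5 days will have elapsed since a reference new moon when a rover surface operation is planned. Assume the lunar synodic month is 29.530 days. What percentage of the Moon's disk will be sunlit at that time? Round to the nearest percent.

183.5 d spans 6 complete synodic months (6 × 29.530 = 177.18 d) plus 6.32 d.
The Moon has covered 6.32/29.530 of its cycle, so θ ≈ 360° × 6.32/29.530 = 77.0°.
cos 77.0° = 0.224, so f = (1 − 0.224)/2 = 0.388, so 39%.

39%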